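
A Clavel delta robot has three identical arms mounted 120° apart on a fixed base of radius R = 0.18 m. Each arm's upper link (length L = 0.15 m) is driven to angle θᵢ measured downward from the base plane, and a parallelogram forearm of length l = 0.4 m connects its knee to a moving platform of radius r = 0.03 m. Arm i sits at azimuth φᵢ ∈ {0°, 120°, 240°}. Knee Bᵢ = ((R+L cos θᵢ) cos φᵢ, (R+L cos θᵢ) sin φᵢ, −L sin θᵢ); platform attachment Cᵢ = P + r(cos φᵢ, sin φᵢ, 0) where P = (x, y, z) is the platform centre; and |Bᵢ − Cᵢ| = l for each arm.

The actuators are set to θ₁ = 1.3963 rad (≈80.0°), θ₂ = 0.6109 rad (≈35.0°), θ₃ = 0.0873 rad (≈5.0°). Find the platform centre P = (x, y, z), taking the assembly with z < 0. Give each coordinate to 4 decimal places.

O1 = (0.1760·cos0.0°, 0.1760·sin0.0°, -0.1477) = (0.1760, 0.0000, -0.1477)
O2 = (0.2729·cos120.0°, 0.2729·sin120.0°, -0.0860) = (-0.1364, 0.2363, -0.0860)
φ3=240.0°: virtual centre (-0.1497, -0.2593, -0.0131), radius l
subtract pairs → two planes through P
[-0.6250 0.4726 0.1234]·P = 0.0290;  [-0.6515 -0.5186 0.2693]·P = 0.0370
det = 0.6320;  x = -0.0515+0.3026z,  y = -0.0067+0.1391z
into |P−O₁|² = l²: 1.1109z² + 0.1559z + -0.0864 = 0;  Δ = 0.4080;  z = -0.3576 or 0.2173 → z<0 root = -0.3576
x = -0.1597, y = -0.0564

(-0.1597, -0.0564, -0.3576)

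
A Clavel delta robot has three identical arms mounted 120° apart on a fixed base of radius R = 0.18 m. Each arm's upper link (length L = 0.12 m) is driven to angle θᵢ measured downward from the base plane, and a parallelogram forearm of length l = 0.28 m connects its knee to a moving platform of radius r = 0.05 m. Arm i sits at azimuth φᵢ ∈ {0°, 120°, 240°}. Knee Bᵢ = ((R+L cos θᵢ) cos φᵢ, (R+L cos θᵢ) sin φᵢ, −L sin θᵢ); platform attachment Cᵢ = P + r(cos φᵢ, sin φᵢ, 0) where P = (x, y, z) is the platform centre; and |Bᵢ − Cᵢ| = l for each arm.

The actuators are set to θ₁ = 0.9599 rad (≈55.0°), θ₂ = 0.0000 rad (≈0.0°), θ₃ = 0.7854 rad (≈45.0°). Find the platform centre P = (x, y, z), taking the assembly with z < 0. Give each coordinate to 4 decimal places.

(-0.0495, 0.0546, -0.2156)

arm 1 at φ=0.0°: ρ1 = 0.1988;  O1 = (0.1988, 0.0000, -0.0983)
φ2=120.0°: virtual centre (-0.1250, 0.2165, 0.0000), radius l
O3 = (0.2149·cos240.0°, 0.2149·sin240.0°, -0.0849) = (-0.1074, -0.1861, -0.0849)
|O₂|²−|O₁|² = 0.0133;  |O₃|²−|O₁|² = 0.0042
[-0.6477 0.4330 0.1966]·P = 0.0133;  [-0.6125 -0.3721 0.0269]·P = 0.0042
det = 0.5062;  x = -0.0133+0.1675z,  y = 0.0108+-0.2035z
into |P−O₁|² = l²: 1.0695z² + 0.1211z + -0.0236 = 0;  Δ = 0.1156;  z = -0.2156 or 0.1024 → z<0 root = -0.2156
x = -0.0495, y = 0.0546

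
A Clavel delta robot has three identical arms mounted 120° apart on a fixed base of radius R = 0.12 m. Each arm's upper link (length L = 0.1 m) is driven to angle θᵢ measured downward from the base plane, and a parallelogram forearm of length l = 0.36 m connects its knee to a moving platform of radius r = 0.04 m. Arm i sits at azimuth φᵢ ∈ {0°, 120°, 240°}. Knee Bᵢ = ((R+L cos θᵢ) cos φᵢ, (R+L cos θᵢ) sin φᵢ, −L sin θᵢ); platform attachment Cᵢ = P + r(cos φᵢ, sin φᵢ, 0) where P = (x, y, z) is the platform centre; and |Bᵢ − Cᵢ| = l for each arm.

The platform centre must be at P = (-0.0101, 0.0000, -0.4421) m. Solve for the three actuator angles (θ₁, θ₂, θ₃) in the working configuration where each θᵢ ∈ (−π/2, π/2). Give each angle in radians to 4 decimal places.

φ1=0.0° → target in arm frame (-0.0101, 0.0000)
  A cos θ + B sin θ = C:  0.0901·cos θ + -0.4421·sin θ = -0.4199
  √(A²+B²)=0.4512;  θ1 = -1.3697+2.7667 ≈ 1.3970
φ2=120.0° → target in arm frame (0.0050, 0.0087)
  e−x'=0.0749;  (l²−L²−(e−x')²−y'²−z²)/2L = -0.4077
  θ2 = atan2(B,A) + arccos(C/0.4484) = 1.3095
arm 3 (φ=240.0°): x'=0.0051, y'=-0.0087
  A=0.0749, B=-0.4421, C=(l²−L²−A²−y'²−z²)/(2L)=-0.4077
  γ=atan2(-0.4421,0.0749)=-1.4029;  ψ=arccos(-0.9093)=2.7124;  θ3=γ+ψ≈1.3095

θ₁ = 1.3970, θ₂ = 1.3095, θ₃ = 1.3095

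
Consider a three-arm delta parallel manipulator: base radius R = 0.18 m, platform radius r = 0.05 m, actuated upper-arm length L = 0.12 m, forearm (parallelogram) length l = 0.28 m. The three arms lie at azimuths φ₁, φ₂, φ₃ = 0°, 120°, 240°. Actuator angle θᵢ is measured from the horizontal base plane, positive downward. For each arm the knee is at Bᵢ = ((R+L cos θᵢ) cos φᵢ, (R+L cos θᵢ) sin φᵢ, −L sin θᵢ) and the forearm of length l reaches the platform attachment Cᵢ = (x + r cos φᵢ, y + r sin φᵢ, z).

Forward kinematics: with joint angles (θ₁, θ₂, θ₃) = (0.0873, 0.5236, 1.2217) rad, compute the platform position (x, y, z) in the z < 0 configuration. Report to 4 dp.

φ1=0.0°: virtual centre (0.2495, 0.0000, -0.0105), radius l
φ2=120.0°: virtual centre (-0.1170, 0.2026, -0.0600), radius l
arm 3 at φ=240.0°: ρ3 = 0.1710;  S3 = (-0.0855, -0.1481, -0.1128)
eliminate P² terms by subtracting sphere 1 from 2 and 3
linear system: -0.7330x+0.4052y = -0.0041−-0.0991z; -0.6701x+-0.2963y = -0.0204−-0.2046z
Cramer: x(z) = 0.0194-0.2297z;  y(z) = 0.0250-0.1710z
quadratic in z: (1.0820)z²+(0.1181)z+(-0.0247)=0, √Δ=0.3476 → z ∈ {-0.2152, 0.1060}; z = -0.2152 (taking z<0)
x = 0.0688, y = 0.0618

(0.0688, 0.0618, -0.2152)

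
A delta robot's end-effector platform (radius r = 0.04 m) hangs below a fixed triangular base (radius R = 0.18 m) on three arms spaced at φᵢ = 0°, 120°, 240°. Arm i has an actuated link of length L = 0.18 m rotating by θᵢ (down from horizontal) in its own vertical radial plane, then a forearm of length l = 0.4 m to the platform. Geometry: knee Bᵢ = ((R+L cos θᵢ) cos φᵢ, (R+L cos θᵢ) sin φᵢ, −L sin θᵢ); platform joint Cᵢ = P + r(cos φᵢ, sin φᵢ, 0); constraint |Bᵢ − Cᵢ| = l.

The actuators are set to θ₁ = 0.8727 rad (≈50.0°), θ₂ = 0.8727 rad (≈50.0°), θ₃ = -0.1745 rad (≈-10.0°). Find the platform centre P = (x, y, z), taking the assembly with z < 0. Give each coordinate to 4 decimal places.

arm 1 at φ=0.0°: (R−r)+L cos θ1 = 0.2557;  centre 1 = (0.2557, 0.0000, -0.1379)
arm 2 at φ=120.0°: (R−r)+L cos θ2 = 0.2557;  centre 2 = (-0.1278, 0.2214, -0.1379)
arm 3 at φ=240.0°: (R−r)+L cos θ3 = 0.3173;  centre 3 = (-0.1586, -0.2748, 0.0313)
subtract pairs → two planes through P
[-0.7671 0.4429 0.0000]·P = 0.0000;  [-0.8287 -0.5495 0.3383]·P = 0.0172
det = 0.7885;  x = -0.0097+0.1900z,  y = -0.0168+0.3291z
quadratic in z: (1.1444)z²+(0.1639)z+(-0.0703)=0, √Δ=0.5904 → z ∈ {-0.3296, 0.1863}; z = -0.3296 (taking z<0)
x = -0.0723, y = -0.1252

(-0.0723, -0.1252, -0.3296)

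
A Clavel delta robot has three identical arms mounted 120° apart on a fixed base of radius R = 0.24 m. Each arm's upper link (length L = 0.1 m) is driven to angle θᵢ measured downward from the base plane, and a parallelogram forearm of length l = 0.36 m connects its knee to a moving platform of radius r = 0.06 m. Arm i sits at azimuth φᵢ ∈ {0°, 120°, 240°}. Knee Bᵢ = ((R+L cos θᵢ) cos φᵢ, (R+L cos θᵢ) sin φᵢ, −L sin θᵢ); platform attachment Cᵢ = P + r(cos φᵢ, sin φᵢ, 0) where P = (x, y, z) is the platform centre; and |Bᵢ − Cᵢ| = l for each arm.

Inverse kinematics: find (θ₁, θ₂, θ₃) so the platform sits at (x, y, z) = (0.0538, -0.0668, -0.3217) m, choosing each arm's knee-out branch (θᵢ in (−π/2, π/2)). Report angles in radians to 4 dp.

θ₁ = 0.4358, θ₂ = 1.3961, θ₃ = 0.6112

arm 1 (φ=0.0°): x'=0.0538, y'=-0.0668
  e−x'=0.1262;  (l²−L²−(e−x')²−y'²−z²)/2L = -0.0214
  θ1 = atan2(B,A) + arccos(C/0.3456) = 0.4358
φ2=120.0° → target in arm frame (-0.0848, -0.0132)
  e−x'=0.2648;  (l²−L²−(e−x')²−y'²−z²)/2L = -0.2708
  γ=atan2(-0.3217,0.2648)=-0.8822;  ψ=arccos(-0.6499)=2.2783;  θ2=γ+ψ≈1.3961
rotate P by −φ3: (0.0310, 0.0800, -0.3217)
  A=0.1490, B=-0.3217, C=(l²−L²−A²−y'²−z²)/(2L)=-0.0625
  γ=atan2(-0.3217,0.1490)=-1.1369;  ψ=arccos(-0.1764)=1.7481;  θ3=γ+ψ≈0.6112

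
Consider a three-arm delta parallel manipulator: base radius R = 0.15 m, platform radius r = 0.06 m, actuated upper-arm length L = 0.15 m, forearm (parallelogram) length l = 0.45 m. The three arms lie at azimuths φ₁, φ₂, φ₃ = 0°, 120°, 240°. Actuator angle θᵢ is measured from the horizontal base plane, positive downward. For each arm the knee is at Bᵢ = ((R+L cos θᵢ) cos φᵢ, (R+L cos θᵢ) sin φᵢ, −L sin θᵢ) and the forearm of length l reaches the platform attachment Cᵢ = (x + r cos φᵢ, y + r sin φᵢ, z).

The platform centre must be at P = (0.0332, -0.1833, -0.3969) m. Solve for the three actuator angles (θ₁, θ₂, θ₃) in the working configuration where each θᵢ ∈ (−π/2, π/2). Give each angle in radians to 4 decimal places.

θ₁ = 0.2618, θ₂ = 0.9600, θ₃ = -0.1744

φ1=0.0° → target in arm frame (0.0332, -0.1833)
  A=0.0568, B=-0.3969, C=(l²−L²−A²−y'²−z²)/(2L)=-0.0478
  θ1 = atan2(B,A) + arccos(C/0.4009) = 0.2618
φ2=120.0° → target in arm frame (-0.1753, 0.0629)
  A cos θ + B sin θ = C:  0.2653·cos θ + -0.3969·sin θ = -0.1730
  γ=atan2(-0.3969,0.2653)=-0.9815;  ψ=arccos(-0.3623)=1.9415;  θ2=γ+ψ≈0.9600
arm 3 (φ=240.0°): x'=0.1421, y'=0.1204
  e−x'=-0.0521;  (l²−L²−(e−x')²−y'²−z²)/2L = 0.0175
  √(A²+B²)=0.4003;  θ3 = -1.7014+1.5270 ≈ -0.1744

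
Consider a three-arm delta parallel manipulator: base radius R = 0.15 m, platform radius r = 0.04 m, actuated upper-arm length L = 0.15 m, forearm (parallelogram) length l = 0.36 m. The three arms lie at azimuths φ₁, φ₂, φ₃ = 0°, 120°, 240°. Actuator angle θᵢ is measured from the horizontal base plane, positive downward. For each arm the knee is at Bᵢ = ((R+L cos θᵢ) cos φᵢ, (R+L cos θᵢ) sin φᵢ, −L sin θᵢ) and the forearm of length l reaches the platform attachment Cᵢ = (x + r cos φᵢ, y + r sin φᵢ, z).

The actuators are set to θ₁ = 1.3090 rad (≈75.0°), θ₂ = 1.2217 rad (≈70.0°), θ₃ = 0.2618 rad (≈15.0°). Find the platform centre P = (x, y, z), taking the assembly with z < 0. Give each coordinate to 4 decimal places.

(-0.0891, -0.1258, -0.3840)

arm 1 at φ=0.0°: (R−r)+L cos θ1 = 0.1488;  O1 = (0.1488, 0.0000, -0.1449)
O2 = (0.1613·cos120.0°, 0.1613·sin120.0°, -0.1410) = (-0.0807, 0.1397, -0.1410)
O3 = (0.2549·cos240.0°, 0.2549·sin240.0°, -0.0388) = (-0.1274, -0.2207, -0.0388)
subtract pairs → two planes through P
[-0.4590 0.2794 0.0079]·P = 0.0027;  [-0.5525 -0.4415 0.2121]·P = 0.0233
det = 0.3570;  x = -0.0217+0.1758z,  y = -0.0257+0.2605z
quadratic in z: (1.0988)z²+(0.2164)z+(-0.0789)=0, √Δ=0.6273 → z ∈ {-0.3840, 0.1870}; z = -0.3840 (taking z<0)
x = -0.0891, y = -0.1258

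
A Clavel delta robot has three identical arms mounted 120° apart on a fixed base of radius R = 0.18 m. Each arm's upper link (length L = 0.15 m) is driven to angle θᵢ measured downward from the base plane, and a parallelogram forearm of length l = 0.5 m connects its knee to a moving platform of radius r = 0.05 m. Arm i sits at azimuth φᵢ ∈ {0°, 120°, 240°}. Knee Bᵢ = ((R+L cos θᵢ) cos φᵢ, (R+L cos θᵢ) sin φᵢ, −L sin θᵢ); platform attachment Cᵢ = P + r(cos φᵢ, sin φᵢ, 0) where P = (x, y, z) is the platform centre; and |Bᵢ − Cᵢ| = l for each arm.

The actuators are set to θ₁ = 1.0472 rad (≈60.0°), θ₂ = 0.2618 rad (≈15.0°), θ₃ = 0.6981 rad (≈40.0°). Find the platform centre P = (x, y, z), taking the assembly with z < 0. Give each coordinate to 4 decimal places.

φ1=0.0°: virtual centre (0.2050, 0.0000, -0.1299), radius l
arm 2 at φ=120.0°: (R−r)+L cos θ2 = 0.2749;  S2 = (-0.1374, 0.2381, -0.0388)
φ3=240.0°: virtual centre (-0.1225, -0.2121, -0.0964), radius l
|S₂|²−|S₁|² = 0.0182;  |S₃|²−|S₁|² = 0.0104
plane₁₂: -0.6849x+0.4761y+0.1822z = 0.0182
det = 0.6023;  x = -0.0210+0.1812z,  y = 0.0080+-0.1219z
sphere 1 gives Az²+Bz+C=0 with A=1.0477, B=0.1760, C=-0.1820;  B²−4AC=0.7936;  roots -0.5091, 0.3412;  negative root z = -0.5091
x = -0.1133, y = 0.0700

(-0.1133, 0.0700, -0.5091)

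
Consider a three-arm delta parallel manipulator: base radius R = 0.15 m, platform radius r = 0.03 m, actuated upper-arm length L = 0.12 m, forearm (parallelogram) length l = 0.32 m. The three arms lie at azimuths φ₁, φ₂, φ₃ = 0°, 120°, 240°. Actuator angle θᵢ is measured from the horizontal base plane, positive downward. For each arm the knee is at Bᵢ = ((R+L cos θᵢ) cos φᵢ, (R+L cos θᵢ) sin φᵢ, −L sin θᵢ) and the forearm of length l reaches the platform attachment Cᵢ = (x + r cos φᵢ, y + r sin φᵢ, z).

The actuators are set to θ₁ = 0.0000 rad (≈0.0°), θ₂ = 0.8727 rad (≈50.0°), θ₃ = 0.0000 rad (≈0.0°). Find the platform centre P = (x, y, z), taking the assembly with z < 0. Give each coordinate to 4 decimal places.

φ1=0.0°: virtual centre (0.2400, 0.0000, 0.0000), radius l
arm 2 at φ=120.0°: e+L cos θ2 = 0.1971;  centre 2 = (-0.0986, 0.1707, -0.0919)
arm 3 at φ=240.0°: e+L cos θ3 = 0.2400;  centre 3 = (-0.1200, -0.2078, 0.0000)
subtract pairs → two planes through P
plane₁₂: -0.6771x+0.3414y+-0.1839z = -0.0103
det = 0.5273;  x = 0.0081+-0.1449z,  y = -0.0140+0.2510z
into |P−centre ₁|² = l²: 1.0840z² + 0.0602z + -0.0484 = 0;  Δ = 0.2136;  z = -0.2409 or 0.1854 → z<0 root = -0.2409
x = 0.0430, y = -0.0745

(0.0430, -0.0745, -0.2409)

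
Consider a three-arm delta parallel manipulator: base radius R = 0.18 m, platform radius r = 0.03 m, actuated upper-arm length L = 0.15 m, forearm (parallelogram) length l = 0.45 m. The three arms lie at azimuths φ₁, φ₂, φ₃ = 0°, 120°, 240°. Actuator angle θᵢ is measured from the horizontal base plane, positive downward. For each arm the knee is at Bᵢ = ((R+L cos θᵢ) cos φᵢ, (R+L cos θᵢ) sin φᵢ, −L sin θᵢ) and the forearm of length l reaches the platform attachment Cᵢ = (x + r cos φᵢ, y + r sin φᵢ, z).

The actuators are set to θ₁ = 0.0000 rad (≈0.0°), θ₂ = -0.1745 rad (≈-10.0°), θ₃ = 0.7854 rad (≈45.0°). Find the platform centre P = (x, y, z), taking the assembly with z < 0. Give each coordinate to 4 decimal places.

arm 1 at φ=0.0°: ρ1 = 0.3000;  centre 1 = (0.3000, 0.0000, 0.0000)
centre 2 = (0.2977·cos120.0°, 0.2977·sin120.0°, 0.0260) = (-0.1489, 0.2578, 0.0260)
centre 3 = (0.2561·cos240.0°, 0.2561·sin240.0°, -0.1061) = (-0.1280, -0.2218, -0.1061)
subtract pairs → two planes through P
plane₁₂: -0.8977x+0.5157y+0.0521z = -0.0007
det = 0.8396;  x = 0.0085+-0.1028z,  y = 0.0134+-0.2799z
sphere 1 gives Az²+Bz+C=0 with A=1.0889, B=0.0524, C=-0.1173;  B²−4AC=0.5138;  roots -0.3532, 0.3050;  negative root z = -0.3532
x = 0.0448, y = 0.1123

(0.0448, 0.1123, -0.3532)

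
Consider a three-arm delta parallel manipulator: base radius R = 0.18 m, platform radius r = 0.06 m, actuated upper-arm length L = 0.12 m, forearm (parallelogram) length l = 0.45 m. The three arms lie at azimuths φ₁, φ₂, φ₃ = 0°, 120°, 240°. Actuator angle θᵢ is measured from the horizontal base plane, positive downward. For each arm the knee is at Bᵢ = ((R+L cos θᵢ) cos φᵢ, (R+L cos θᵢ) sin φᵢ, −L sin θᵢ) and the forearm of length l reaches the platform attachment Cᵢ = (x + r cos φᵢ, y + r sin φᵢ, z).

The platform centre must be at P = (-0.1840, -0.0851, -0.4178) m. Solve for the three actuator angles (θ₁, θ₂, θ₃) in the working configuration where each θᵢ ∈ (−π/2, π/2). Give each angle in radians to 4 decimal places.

rotate P by −φ1: (-0.1840, -0.0851, -0.4178)
  e−x'=0.3040;  (l²−L²−(e−x')²−y'²−z²)/2L = -0.3588
  θ1 = atan2(B,A) + arccos(C/0.5167) = 1.3967
rotate P by −φ2: (0.0183, 0.2019, -0.4178)
  e−x'=0.1017;  (l²−L²−(e−x')²−y'²−z²)/2L = -0.1565
  θ2 = atan2(B,A) + arccos(C/0.4300) = 0.6113
φ3=240.0° → target in arm frame (0.1657, -0.1168)
  A cos θ + B sin θ = C:  -0.0457·cos θ + -0.4178·sin θ = -0.0091
  γ=atan2(-0.4178,-0.0457)=-1.6797;  ψ=arccos(-0.0217)=1.5925;  θ3=γ+ψ≈-0.0873

θ₁ = 1.3967, θ₂ = 0.6113, θ₃ = -0.0873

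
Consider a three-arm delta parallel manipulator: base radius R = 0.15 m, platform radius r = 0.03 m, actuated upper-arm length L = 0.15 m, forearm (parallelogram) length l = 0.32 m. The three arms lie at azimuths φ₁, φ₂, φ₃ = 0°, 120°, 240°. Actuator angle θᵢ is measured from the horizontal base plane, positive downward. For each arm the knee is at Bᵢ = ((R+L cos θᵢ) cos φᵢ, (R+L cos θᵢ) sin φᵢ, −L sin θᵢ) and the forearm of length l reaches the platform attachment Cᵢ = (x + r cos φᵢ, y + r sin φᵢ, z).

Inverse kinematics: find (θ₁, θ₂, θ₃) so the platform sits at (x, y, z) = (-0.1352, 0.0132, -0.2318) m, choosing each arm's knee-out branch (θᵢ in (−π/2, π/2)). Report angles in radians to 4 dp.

arm 1 (φ=0.0°): x'=-0.1352, y'=0.0132
  A=0.2552, B=-0.2318, C=(l²−L²−A²−y'²−z²)/(2L)=-0.1304
  √(A²+B²)=0.3448;  θ1 = -0.7374+1.9588 ≈ 1.2214
arm 2 (φ=120.0°): x'=0.0790, y'=0.1105
  A=0.0410, B=-0.2318, C=(l²−L²−A²−y'²−z²)/(2L)=0.0409
  γ=atan2(-0.2318,0.0410)=-1.3959;  ψ=arccos(0.1739)=1.3960;  θ2=γ+ψ≈0.0001
arm 3 (φ=240.0°): x'=0.0562, y'=-0.1237
  A cos θ + B sin θ = C:  0.0638·cos θ + -0.2318·sin θ = 0.0227
  √(A²+B²)=0.2404;  θ3 = -1.3021+1.4764 ≈ 0.1744

θ₁ = 1.2214, θ₂ = 0.0001, θ₃ = 0.1744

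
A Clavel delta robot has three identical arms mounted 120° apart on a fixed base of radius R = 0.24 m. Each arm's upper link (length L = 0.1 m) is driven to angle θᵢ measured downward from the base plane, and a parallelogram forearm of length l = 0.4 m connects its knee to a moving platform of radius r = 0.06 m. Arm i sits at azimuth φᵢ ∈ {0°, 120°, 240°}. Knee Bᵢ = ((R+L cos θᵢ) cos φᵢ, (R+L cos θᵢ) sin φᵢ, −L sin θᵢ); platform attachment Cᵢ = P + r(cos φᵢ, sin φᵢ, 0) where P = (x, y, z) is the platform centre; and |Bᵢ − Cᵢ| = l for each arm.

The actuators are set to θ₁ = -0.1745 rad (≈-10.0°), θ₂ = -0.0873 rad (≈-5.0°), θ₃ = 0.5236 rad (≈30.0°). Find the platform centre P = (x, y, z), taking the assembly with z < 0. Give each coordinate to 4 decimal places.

O1 = (0.2785·cos0.0°, 0.2785·sin0.0°, 0.0174) = (0.2785, 0.0000, 0.0174)
φ2=120.0°: virtual centre (-0.1398, 0.2422, 0.0087), radius l
O3 = (0.2666·cos240.0°, 0.2666·sin240.0°, -0.0500) = (-0.1333, -0.2309, -0.0500)
eliminate P² terms by subtracting sphere 1 from 2 and 3
[-0.8366 0.4843 -0.0173]·P = 0.0004;  [-0.8236 -0.4618 -0.1347]·P = -0.0043
det = 0.7852;  x = 0.0024+-0.0933z,  y = 0.0050+-0.1254z
sphere 1 gives Az²+Bz+C=0 with A=1.0244, B=0.0155, C=-0.0835;  B²−4AC=0.3422;  roots -0.2931, 0.2779;  negative root z = -0.2931
x = 0.0297, y = 0.0417

(0.0297, 0.0417, -0.2931)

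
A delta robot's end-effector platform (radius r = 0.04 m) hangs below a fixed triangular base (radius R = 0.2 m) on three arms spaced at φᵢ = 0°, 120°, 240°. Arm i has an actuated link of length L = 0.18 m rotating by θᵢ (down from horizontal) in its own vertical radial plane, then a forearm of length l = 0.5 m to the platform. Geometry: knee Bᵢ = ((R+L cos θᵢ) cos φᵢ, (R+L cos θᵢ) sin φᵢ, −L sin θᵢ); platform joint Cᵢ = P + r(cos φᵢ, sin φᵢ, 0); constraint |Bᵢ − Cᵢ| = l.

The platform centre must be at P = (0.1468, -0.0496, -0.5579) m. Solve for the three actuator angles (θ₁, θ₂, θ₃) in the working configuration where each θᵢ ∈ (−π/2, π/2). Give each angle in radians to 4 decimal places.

rotate P by −φ1: (0.1468, -0.0496, -0.5579)
  A=0.0132, B=-0.5579, C=(l²−L²−A²−y'²−z²)/(2L)=-0.2675
  γ=atan2(-0.5579,0.0132)=-1.5471;  ψ=arccos(-0.4793)=2.0706;  θ1=γ+ψ≈0.5235
arm 2 (φ=120.0°): x'=-0.1164, y'=-0.1023
  A=0.2764, B=-0.5579, C=(l²−L²−A²−y'²−z²)/(2L)=-0.5014
  γ=atan2(-0.5579,0.2764)=-1.1109;  ψ=arccos(-0.8053)=2.5070;  θ2=γ+ψ≈1.3961
rotate P by −φ3: (-0.0304, 0.1519, -0.5579)
  A=0.1904, B=-0.5579, C=(l²−L²−A²−y'²−z²)/(2L)=-0.4250
  √(A²+B²)=0.5895;  θ3 = -1.2418+2.3760 ≈ 1.1341

θ₁ = 0.5235, θ₂ = 1.3961, θ₃ = 1.1341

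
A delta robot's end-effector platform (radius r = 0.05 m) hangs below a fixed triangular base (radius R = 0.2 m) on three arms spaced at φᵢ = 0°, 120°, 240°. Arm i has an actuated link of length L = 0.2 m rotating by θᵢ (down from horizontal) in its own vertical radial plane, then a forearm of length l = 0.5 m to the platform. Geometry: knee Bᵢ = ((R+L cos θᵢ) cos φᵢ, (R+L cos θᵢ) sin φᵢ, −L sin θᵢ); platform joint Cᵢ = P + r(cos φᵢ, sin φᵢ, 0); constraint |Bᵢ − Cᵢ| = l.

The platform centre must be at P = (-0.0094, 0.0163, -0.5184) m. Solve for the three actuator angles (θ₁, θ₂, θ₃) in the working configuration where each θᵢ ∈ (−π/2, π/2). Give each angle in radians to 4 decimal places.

θ₁ = 0.6980, θ₂ = 0.6108, θ₃ = 0.6980

rotate P by −φ1: (-0.0094, 0.0163, -0.5184)
  A cos θ + B sin θ = C:  0.1594·cos θ + -0.5184·sin θ = -0.2110
  θ1 = atan2(B,A) + arccos(C/0.5424) = 0.6980
rotate P by −φ2: (0.0188, 0.0000, -0.5184)
  A cos θ + B sin θ = C:  0.1312·cos θ + -0.5184·sin θ = -0.1899
  θ2 = atan2(B,A) + arccos(C/0.5347) = 0.6108
arm 3 (φ=240.0°): x'=-0.0094, y'=-0.0163
  A=0.1594, B=-0.5184, C=(l²−L²−A²−y'²−z²)/(2L)=-0.2110
  √(A²+B²)=0.5424;  θ3 = -1.2725+1.9705 ≈ 0.6980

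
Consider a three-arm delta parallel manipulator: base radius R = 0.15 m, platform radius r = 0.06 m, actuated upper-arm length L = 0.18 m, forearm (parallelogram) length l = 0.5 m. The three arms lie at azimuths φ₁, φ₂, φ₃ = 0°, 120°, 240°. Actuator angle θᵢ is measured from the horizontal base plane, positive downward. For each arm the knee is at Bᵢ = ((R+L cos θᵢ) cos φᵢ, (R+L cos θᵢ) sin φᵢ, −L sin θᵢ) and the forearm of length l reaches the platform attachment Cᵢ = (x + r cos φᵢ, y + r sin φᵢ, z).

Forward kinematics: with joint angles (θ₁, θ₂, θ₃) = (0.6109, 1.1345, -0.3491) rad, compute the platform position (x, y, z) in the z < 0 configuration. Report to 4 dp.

S1 = (0.2374·cos0.0°, 0.2374·sin0.0°, -0.1032) = (0.2374, 0.0000, -0.1032)
arm 2 at φ=120.0°: ρ2 = 0.1661;  S2 = (-0.0830, 0.1438, -0.1631)
arm 3 at φ=240.0°: ρ3 = 0.2591;  S3 = (-0.1296, -0.2244, 0.0616)
eliminate P² terms by subtracting sphere 1 from 2 and 3
[-0.6410 0.2876 -0.1198]·P = -0.0128;  [-0.7340 -0.4488 0.3296]·P = 0.0039
Cramer: x(z) = 0.0093+0.0823z;  y(z) = -0.0239+0.5998z
quadratic in z: (1.3666)z²+(0.1402)z+(-0.1867)=0, √Δ=1.0200 → z ∈ {-0.4245, 0.3219}; z = -0.4245 (taking z<0)
x = -0.0256, y = -0.2785

(-0.0256, -0.2785, -0.4245)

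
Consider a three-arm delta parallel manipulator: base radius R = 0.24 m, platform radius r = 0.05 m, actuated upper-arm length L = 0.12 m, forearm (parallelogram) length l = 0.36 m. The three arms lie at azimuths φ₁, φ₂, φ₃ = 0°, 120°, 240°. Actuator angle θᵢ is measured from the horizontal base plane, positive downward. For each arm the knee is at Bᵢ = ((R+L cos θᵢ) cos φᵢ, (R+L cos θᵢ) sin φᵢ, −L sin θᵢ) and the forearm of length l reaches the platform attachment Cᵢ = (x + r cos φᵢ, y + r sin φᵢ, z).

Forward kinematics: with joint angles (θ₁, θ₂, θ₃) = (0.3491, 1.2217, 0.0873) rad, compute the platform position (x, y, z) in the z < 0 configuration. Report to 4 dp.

arm 1 at φ=0.0°: (R−r)+L cos θ1 = 0.3028;  centre 1 = (0.3028, 0.0000, -0.0410)
φ2=120.0°: virtual centre (-0.1155, 0.2001, -0.1128), radius l
centre 3 = (0.3095·cos240.0°, 0.3095·sin240.0°, -0.0105) = (-0.1548, -0.2681, -0.0105)
eliminate P² terms by subtracting sphere 1 from 2 and 3
[-0.8366 0.4002 -0.1434]·P = -0.0273;  [-0.9151 -0.5361 0.0612]·P = 0.0026
det = 0.8147;  x = 0.0167+-0.0643z,  y = -0.0333+0.2239z
sphere 1 gives Az²+Bz+C=0 with A=1.0543, B=0.1040, C=-0.0450;  B²−4AC=0.2004;  roots -0.2616, 0.1630;  negative root z = -0.2616
x = 0.0335, y = -0.0918

(0.0335, -0.0918, -0.2616)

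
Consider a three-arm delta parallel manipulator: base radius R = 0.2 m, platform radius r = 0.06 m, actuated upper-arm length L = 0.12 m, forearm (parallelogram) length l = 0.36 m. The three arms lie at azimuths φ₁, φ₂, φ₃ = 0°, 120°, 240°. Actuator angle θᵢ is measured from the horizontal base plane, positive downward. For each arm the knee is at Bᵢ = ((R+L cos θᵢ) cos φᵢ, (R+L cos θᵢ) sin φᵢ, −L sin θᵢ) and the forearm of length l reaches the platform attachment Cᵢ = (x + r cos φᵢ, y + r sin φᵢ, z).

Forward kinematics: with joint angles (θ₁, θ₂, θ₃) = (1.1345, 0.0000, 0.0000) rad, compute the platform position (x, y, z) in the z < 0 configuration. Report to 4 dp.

(-0.1255, 0.0000, -0.2809)

centre 1 = (0.1907·cos0.0°, 0.1907·sin0.0°, -0.1088) = (0.1907, 0.0000, -0.1088)
φ2=120.0°: virtual centre (-0.1300, 0.2252, 0.0000), radius l
centre 3 = (0.2600·cos240.0°, 0.2600·sin240.0°, 0.0000) = (-0.1300, -0.2252, 0.0000)
|centre ₂|²−|centre ₁|² = 0.0194;  |centre ₃|²−|centre ₁|² = 0.0194
[-0.6414 0.4503 0.2175]·P = 0.0194;  [-0.6414 -0.4503 0.2175]·P = 0.0194
det = 0.5777;  x = -0.0302+0.3391z,  y = 0.0000+0.0000z
quadratic in z: (1.1150)z²+(0.0677)z+(-0.0689)=0, √Δ=0.5587 → z ∈ {-0.2809, 0.2202}; z = -0.2809 (taking z<0)
x = -0.1255, y = 0.0000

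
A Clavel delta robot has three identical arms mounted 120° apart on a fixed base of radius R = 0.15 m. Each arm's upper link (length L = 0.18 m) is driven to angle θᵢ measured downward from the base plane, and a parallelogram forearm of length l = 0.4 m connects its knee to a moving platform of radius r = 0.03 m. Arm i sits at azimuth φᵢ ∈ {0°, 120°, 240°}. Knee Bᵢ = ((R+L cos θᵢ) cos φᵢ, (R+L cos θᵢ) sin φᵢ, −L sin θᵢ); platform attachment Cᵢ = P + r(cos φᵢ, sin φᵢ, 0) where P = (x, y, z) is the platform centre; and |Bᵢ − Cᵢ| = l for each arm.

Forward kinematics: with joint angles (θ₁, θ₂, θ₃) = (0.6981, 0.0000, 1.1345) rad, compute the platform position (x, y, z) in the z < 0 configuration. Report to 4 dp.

arm 1 at φ=0.0°: (R−r)+L cos θ1 = 0.2579;  O1 = (0.2579, 0.0000, -0.1157)
arm 2 at φ=120.0°: (R−r)+L cos θ2 = 0.3000;  O2 = (-0.1500, 0.2598, 0.0000)
arm 3 at φ=240.0°: (R−r)+L cos θ3 = 0.1961;  O3 = (-0.0980, -0.1698, -0.1631)
subtract pairs → two planes through P
plane₁₂: -0.8158x+0.5196y+0.2314z = 0.0101
Cramer: x(z) = 0.0066+0.0453z;  y(z) = 0.0298-0.3743z
into |P−O₁|² = l²: 1.1421z² + 0.1863z + -0.0826 = 0;  Δ = 0.4120;  z = -0.3626 or 0.1994 → z<0 root = -0.3626
x = -0.0098, y = 0.1655

(-0.0098, 0.1655, -0.3626)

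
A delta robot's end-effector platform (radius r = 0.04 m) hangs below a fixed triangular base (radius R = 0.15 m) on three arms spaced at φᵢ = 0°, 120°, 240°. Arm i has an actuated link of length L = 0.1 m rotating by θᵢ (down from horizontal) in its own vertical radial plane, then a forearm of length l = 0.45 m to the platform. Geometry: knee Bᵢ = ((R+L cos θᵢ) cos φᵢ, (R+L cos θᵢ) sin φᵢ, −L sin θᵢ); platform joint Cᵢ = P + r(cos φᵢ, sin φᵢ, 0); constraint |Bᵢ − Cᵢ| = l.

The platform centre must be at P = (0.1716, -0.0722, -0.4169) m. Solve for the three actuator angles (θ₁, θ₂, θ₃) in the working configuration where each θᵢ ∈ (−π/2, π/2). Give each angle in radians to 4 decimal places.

arm 1 (φ=0.0°): x'=0.1716, y'=-0.0722
  A=-0.0616, B=-0.4169, C=(l²−L²−A²−y'²−z²)/(2L)=0.0484
  γ=atan2(-0.4169,-0.0616)=-1.7175;  ψ=arccos(0.1149)=1.4556;  θ1=γ+ψ≈-0.2619
rotate P by −φ2: (-0.1483, -0.1125, -0.4169)
  A=0.2583, B=-0.4169, C=(l²−L²−A²−y'²−z²)/(2L)=-0.3035
  √(A²+B²)=0.4904;  θ2 = -1.0161+2.2380 ≈ 1.2219
φ3=240.0° → target in arm frame (-0.0233, 0.1847)
  A cos θ + B sin θ = C:  0.1333·cos θ + -0.4169·sin θ = -0.1659
  θ3 = atan2(B,A) + arccos(C/0.4377) = 0.6982

θ₁ = -0.2619, θ₂ = 1.2219, θ₃ = 0.6982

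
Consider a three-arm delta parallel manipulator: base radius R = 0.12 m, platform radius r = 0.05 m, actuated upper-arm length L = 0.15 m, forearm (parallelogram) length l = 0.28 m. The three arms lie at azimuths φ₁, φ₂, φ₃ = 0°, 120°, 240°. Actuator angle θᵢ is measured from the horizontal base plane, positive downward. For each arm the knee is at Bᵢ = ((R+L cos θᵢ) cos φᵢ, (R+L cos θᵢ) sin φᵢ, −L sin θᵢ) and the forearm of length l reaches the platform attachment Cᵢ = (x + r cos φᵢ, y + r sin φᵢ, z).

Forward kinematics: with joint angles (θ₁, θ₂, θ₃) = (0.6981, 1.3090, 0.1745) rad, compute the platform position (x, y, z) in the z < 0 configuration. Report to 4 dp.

(0.0201, -0.1446, -0.2706)

φ1=0.0°: virtual centre (0.1849, 0.0000, -0.0964), radius l
O2 = (0.1088·cos120.0°, 0.1088·sin120.0°, -0.1449) = (-0.0544, 0.0942, -0.1449)
φ3=240.0°: virtual centre (-0.1089, -0.1886, -0.0260), radius l
subtract pairs → two planes through P
plane₁₂: -0.4786x+0.1885y+-0.0969z = -0.0107
det = 0.2912;  x = 0.0108+-0.0344z,  y = -0.0290+0.4269z
sphere 1 gives Az²+Bz+C=0 with A=1.1834, B=0.1800, C=-0.0380;  B²−4AC=0.2121;  roots -0.2706, 0.1185;  negative root z = -0.2706
x = 0.0201, y = -0.1446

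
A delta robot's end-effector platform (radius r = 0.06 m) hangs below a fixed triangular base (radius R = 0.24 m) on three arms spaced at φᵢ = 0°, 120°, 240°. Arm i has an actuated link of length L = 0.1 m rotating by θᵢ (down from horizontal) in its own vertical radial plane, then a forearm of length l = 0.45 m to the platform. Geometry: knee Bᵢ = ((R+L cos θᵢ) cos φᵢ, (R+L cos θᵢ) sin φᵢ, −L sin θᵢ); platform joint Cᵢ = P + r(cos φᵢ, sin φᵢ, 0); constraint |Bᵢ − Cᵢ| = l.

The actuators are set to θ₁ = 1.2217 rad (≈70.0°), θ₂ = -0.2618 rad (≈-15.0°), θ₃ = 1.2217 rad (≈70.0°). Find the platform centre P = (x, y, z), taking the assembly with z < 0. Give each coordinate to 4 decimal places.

φ1=0.0°: virtual centre (0.2142, 0.0000, -0.0940), radius l
arm 2 at φ=120.0°: e+L cos θ2 = 0.2766;  O2 = (-0.1383, 0.2395, 0.0259)
φ3=240.0°: virtual centre (-0.1071, -0.1855, -0.0940), radius l
subtract pairs → two planes through P
plane₁₂: -0.7050x+0.4791y+0.2397z = 0.0225
Cramer: x(z) = -0.0146+0.1562z;  y(z) = 0.0253-0.2705z
into |P−O₁|² = l²: 1.0976z² + 0.1027z + -0.1407 = 0;  Δ = 0.6281;  z = -0.4078 or 0.3142 → z<0 root = -0.4078
x = -0.0783, y = 0.1357

(-0.0783, 0.1357, -0.4078)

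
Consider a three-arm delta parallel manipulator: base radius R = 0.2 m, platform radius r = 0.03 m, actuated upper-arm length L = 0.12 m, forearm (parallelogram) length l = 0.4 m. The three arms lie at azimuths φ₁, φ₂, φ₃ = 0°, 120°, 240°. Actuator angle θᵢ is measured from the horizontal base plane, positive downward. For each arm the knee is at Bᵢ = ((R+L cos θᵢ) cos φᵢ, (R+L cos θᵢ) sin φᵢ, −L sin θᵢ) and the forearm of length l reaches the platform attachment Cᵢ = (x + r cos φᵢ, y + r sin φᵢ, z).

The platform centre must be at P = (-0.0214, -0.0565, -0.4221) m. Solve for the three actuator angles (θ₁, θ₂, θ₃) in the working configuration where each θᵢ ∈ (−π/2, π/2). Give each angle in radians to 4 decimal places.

θ₁ = 1.1344, θ₂ = 1.2219, θ₃ = 0.6983

arm 1 (φ=0.0°): x'=-0.0214, y'=-0.0565
  e−x'=0.1914;  (l²−L²−(e−x')²−y'²−z²)/2L = -0.3016
  θ1 = atan2(B,A) + arccos(C/0.4635) = 1.1344
arm 2 (φ=120.0°): x'=-0.0382, y'=0.0468
  e−x'=0.2082;  (l²−L²−(e−x')²−y'²−z²)/2L = -0.3255
  θ2 = atan2(B,A) + arccos(C/0.4707) = 1.2219
arm 3 (φ=240.0°): x'=0.0596, y'=0.0097
  A cos θ + B sin θ = C:  0.1104·cos θ + -0.4221·sin θ = -0.1869
  θ3 = atan2(B,A) + arccos(C/0.4363) = 0.6983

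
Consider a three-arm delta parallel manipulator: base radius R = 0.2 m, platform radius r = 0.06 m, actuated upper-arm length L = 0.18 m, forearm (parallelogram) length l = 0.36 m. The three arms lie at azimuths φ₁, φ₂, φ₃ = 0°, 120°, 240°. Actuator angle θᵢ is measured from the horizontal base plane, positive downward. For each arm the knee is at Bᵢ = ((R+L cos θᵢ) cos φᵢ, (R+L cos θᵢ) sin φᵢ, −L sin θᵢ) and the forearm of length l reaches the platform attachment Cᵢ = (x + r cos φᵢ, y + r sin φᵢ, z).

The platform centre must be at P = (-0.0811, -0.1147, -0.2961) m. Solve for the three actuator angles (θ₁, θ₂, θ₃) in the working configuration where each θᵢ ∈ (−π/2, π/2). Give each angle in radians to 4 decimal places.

θ₁ = 1.0472, θ₂ = 0.9599, θ₃ = -0.0875

rotate P by −φ1: (-0.0811, -0.1147, -0.2961)
  e−x'=0.2211;  (l²−L²−(e−x')²−y'²−z²)/2L = -0.1459
  √(A²+B²)=0.3695;  θ1 = -0.9294+1.9766 ≈ 1.0472
arm 2 (φ=120.0°): x'=-0.0588, y'=0.1276
  A cos θ + B sin θ = C:  0.1988·cos θ + -0.2961·sin θ = -0.1285
  γ=atan2(-0.2961,0.1988)=-0.9796;  ψ=arccos(-0.3604)=1.9395;  θ2=γ+ψ≈0.9599
rotate P by −φ3: (0.1399, -0.0129, -0.2961)
  e−x'=0.0001;  (l²−L²−(e−x')²−y'²−z²)/2L = 0.0260
  θ3 = atan2(B,A) + arccos(C/0.2961) = -0.0875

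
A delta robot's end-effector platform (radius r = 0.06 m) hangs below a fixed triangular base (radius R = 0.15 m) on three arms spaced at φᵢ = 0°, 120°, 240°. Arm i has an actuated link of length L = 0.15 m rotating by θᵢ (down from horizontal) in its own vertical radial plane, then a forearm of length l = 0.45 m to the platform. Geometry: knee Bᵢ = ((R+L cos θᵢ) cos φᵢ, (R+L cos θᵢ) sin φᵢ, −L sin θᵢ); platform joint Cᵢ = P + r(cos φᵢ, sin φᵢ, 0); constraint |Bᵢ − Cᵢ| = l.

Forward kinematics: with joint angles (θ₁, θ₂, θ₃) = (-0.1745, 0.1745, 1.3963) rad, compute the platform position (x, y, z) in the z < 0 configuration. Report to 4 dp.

(0.1778, 0.2157, -0.3643)

arm 1 at φ=0.0°: ρ1 = 0.2377;  centre 1 = (0.2377, 0.0000, 0.0260)
arm 2 at φ=120.0°: ρ2 = 0.2377;  centre 2 = (-0.1189, 0.2059, -0.0260)
arm 3 at φ=240.0°: ρ3 = 0.1160;  centre 3 = (-0.0580, -0.1005, -0.1477)
subtract pairs → two planes through P
[-0.7132 0.4117 -0.1042]·P = 0.0000;  [-0.5915 -0.2010 -0.3475]·P = -0.0219
det = 0.3869;  x = 0.0233+-0.4240z,  y = 0.0404+-0.4814z
quadratic in z: (1.4115)z²+(0.0909)z+(-0.1542)=0, √Δ=0.9375 → z ∈ {-0.3643, 0.2999}; z = -0.3643 (taking z<0)
x = 0.1778, y = 0.2157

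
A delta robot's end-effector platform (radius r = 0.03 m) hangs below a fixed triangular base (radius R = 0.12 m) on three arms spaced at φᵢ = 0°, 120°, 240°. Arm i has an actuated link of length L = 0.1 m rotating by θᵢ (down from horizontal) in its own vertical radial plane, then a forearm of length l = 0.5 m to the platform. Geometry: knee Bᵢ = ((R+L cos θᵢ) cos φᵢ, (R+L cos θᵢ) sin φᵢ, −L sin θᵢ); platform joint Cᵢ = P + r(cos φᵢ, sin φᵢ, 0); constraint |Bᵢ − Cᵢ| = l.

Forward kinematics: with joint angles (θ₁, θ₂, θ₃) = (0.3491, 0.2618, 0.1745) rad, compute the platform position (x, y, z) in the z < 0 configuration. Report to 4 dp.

(-0.0233, -0.0133, -0.4890)

arm 1 at φ=0.0°: (R−r)+L cos θ1 = 0.1840;  S1 = (0.1840, 0.0000, -0.0342)
arm 2 at φ=120.0°: (R−r)+L cos θ2 = 0.1866;  S2 = (-0.0933, 0.1616, -0.0259)
S3 = (0.1885·cos240.0°, 0.1885·sin240.0°, -0.0174) = (-0.0942, -0.1632, -0.0174)
eliminate P² terms by subtracting sphere 1 from 2 and 3
linear system: -0.5545x+0.3232y = 0.0005−0.0166z; -0.5564x+-0.3265y = 0.0008−0.0337z
Cramer: x(z) = -0.0012+0.0452z;  y(z) = -0.0005+0.0261z
quadratic in z: (1.0027)z²+(0.0516)z+(-0.2146)=0, √Δ=0.9291 → z ∈ {-0.4890, 0.4375}; z = -0.4890 (taking z<0)
x = -0.0233, y = -0.0133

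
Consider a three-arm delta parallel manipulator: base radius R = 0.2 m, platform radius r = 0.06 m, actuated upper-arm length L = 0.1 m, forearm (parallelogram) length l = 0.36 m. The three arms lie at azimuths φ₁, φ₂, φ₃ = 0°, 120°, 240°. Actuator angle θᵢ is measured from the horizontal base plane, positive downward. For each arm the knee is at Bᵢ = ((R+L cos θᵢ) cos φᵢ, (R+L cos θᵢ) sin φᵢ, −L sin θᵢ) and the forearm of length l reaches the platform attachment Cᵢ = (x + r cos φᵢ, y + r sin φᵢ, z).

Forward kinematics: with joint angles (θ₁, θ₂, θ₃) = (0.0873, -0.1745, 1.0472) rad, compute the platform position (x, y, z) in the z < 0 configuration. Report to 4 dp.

O1 = (0.2396·cos0.0°, 0.2396·sin0.0°, -0.0087) = (0.2396, 0.0000, -0.0087)
φ2=120.0°: virtual centre (-0.1192, 0.2065, 0.0174), radius l
arm 3 at φ=240.0°: ρ3 = 0.1900;  O3 = (-0.0950, -0.1645, -0.0866)
subtract pairs → two planes through P
plane₁₂: -0.7177x+0.4131y+0.0522z = -0.0003
Cramer: x(z) = 0.0114-0.0920z;  y(z) = 0.0190-0.2862z
into |P−O₁|² = l²: 1.0904z² + 0.0485z + -0.0771 = 0;  Δ = 0.3385;  z = -0.2891 or 0.2445 → z<0 root = -0.2891
x = 0.0380, y = 0.1018

(0.0380, 0.1018, -0.2891)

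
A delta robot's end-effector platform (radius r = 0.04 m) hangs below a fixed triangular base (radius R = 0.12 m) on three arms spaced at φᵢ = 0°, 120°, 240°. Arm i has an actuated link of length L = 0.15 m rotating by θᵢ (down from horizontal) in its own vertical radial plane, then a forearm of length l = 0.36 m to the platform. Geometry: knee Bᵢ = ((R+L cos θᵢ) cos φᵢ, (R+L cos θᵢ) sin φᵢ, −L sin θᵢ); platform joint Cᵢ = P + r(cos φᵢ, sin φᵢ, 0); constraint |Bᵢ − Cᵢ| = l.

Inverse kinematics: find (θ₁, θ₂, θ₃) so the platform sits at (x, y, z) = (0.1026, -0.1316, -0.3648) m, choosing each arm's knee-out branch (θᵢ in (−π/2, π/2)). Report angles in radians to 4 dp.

rotate P by −φ1: (0.1026, -0.1316, -0.3648)
  e−x'=-0.0226;  (l²−L²−(e−x')²−y'²−z²)/2L = -0.1460
  γ=atan2(-0.3648,-0.0226)=-1.6327;  ψ=arccos(-0.3995)=1.9818;  θ1=γ+ψ≈0.3491
rotate P by −φ2: (-0.1653, -0.0231, -0.3648)
  e−x'=0.2453;  (l²−L²−(e−x')²−y'²−z²)/2L = -0.2889
  γ=atan2(-0.3648,0.2453)=-0.9789;  ψ=arccos(-0.6572)=2.2879;  θ2=γ+ψ≈1.3090
rotate P by −φ3: (0.0627, 0.1547, -0.3648)
  e−x'=0.0173;  (l²−L²−(e−x')²−y'²−z²)/2L = -0.1673
  θ3 = atan2(B,A) + arccos(C/0.3652) = 0.5234

θ₁ = 0.3491, θ₂ = 1.3090, θ₃ = 0.5234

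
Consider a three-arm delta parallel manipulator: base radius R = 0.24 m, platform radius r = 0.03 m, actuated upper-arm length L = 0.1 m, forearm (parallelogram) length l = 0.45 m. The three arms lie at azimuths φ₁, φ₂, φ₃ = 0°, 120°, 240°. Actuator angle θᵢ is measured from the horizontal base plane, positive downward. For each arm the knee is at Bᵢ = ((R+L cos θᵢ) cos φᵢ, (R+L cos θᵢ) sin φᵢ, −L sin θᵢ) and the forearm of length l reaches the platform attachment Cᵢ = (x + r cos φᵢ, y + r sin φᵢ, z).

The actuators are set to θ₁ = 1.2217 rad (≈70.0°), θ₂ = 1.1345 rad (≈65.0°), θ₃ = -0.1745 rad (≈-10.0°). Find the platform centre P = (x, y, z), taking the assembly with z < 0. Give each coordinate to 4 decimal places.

(-0.0719, -0.1081, -0.3955)

centre 1 = (0.2442·cos0.0°, 0.2442·sin0.0°, -0.0940) = (0.2442, 0.0000, -0.0940)
centre 2 = (0.2523·cos120.0°, 0.2523·sin120.0°, -0.0906) = (-0.1261, 0.2185, -0.0906)
φ3=240.0°: virtual centre (-0.1542, -0.2672, 0.0174), radius l
subtract pairs → two planes through P
linear system: -0.7407x+0.4369y = 0.0034−0.0067z; -0.7969x+-0.5343y = 0.0270−0.2227z
det = 0.7439;  x = -0.0183+0.1356z,  y = -0.0233+0.2145z
into |P−centre ₁|² = l²: 1.0644z² + 0.1068z + -0.1242 = 0;  Δ = 0.5403;  z = -0.3955 or 0.2951 → z<0 root = -0.3955
x = -0.0719, y = -0.1081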